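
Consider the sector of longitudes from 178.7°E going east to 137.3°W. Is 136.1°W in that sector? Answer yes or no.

Band width going east from +178.7° to -137.3°: ((-137.3 − 178.7) mod 360) = 44.0°.
Offset of -136.1° east of the west edge: ((-136.1 − 178.7) mod 360) = 45.2°.
45.2° > 44.0° ⇒ outside.

No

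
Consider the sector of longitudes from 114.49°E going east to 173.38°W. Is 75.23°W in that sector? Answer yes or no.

Band width going east from +114.49° to -173.38°: ((-173.38 − 114.49) mod 360) = 72.13°.
Offset of -75.23° east of the west edge: ((-75.23 − 114.49) mod 360) = 170.28°.
170.28° > 72.13° ⇒ outside.

No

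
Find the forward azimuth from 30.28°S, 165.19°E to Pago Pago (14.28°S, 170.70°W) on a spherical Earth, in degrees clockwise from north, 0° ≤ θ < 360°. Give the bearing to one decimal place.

59.5°

Δλ = -170.70 − 165.19 = -335.89°; wrapped into (−180°, 180°]: 24.11°.
θ = atan2( sin Δλ · cos φ₂ , cos φ₁ · sin φ₂ − sin φ₁ · cos φ₂ · cos Δλ )
  = atan2(0.39587, 0.23301) = 59.519° → normalised to [0°, 360°): 59.519°.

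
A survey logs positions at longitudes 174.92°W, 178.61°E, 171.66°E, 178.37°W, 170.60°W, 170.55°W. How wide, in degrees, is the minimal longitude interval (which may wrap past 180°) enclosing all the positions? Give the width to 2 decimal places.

17.79°

Sort the longitudes: -178.37°, -174.92°, -170.60°, -170.55°, +171.66°, +178.61°.
Eastward gaps between consecutive values (wrapping around): 3.45°, 4.32°, 0.05°, 342.21°, 6.95°, 3.02°.
Largest gap = 342.21° ⇒ minimal covering band is its complement: 360° − 342.21° = 17.79°.
Band runs from +171.66° eastward to -170.55°, crossing the antimeridian.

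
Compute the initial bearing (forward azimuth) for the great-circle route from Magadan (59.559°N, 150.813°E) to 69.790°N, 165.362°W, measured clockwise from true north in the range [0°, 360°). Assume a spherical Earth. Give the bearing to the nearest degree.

Δλ = -165.362 − 150.813 = -316.175°; wrapped into (−180°, 180°]: 43.825°.
θ = atan2( sin Δλ · cos φ₂ , cos φ₁ · sin φ₂ − sin φ₁ · cos φ₂ · cos Δλ )
  = atan2(0.23922, 0.26058) = 42.553° → normalised to [0°, 360°): 42.553°.

43°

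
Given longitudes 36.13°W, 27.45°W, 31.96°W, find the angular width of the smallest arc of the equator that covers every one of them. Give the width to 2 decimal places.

8.68°

Sort the longitudes: -36.13°, -31.96°, -27.45°.
Eastward gaps between consecutive values (wrapping around): 4.17°, 4.51°, 351.32°.
Largest gap = 351.32° ⇒ minimal covering band is its complement: 360° − 351.32° = 8.68°.
Band runs from -36.13° eastward to -27.45°.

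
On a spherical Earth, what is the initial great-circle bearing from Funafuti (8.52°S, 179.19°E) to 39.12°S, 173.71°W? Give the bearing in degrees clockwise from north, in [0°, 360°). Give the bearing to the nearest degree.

Δλ = -173.71 − 179.19 = -352.90°; wrapped into (−180°, 180°]: 7.10°.
θ = atan2( sin Δλ · cos φ₂ , cos φ₁ · sin φ₂ − sin φ₁ · cos φ₂ · cos Δλ )
  = atan2(0.09589, -0.50992) = 169.350° → normalised to [0°, 360°): 169.350°.

169°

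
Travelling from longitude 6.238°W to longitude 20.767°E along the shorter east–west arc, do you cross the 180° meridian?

No

Signed shortest Δλ = ((20.767 − -6.238 + 180) mod 360) − 180 = 27.005°.
Going east by 27.005° from -6.238° reaches +20.767° without touching 180°.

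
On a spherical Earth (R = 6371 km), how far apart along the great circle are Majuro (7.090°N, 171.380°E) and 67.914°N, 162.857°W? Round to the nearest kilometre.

Δλ = -162.857 − 171.380 = -334.237°; wrapped into (−180°, 180°]: 25.763°.
Δφ = 67.914 − 7.090 = 60.824°.
a = sin²(Δφ/2) + cos φ₁ · cos φ₂ · sin²(Δλ/2) = 0.274797.
c = 2·atan2(√a, √(1−a)) = 1.10358 rad → d = 6371·c ≈ 7030.89 km.

7031 km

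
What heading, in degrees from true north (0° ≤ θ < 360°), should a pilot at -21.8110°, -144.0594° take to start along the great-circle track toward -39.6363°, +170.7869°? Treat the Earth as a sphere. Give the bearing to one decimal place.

Δλ = 170.7869 − -144.0594 = 314.8463°; wrapped into (−180°, 180°]: -45.1537°.
θ = atan2( sin Δλ · cos φ₂ , cos φ₁ · sin φ₂ − sin φ₁ · cos φ₂ · cos Δλ )
  = atan2(-0.54601, -0.39047) = -125.570° → normalised to [0°, 360°): 234.430°.

234.4°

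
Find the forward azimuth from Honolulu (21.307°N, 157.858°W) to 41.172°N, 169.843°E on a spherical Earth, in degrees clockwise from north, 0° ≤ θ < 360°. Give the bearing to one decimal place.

313.5°

Δλ = 169.843 − -157.858 = 327.701°; wrapped into (−180°, 180°]: -32.299°.
θ = atan2( sin Δλ · cos φ₂ , cos φ₁ · sin φ₂ − sin φ₁ · cos φ₂ · cos Δλ )
  = atan2(-0.40222, 0.38213) = -46.467° → normalised to [0°, 360°): 313.533°.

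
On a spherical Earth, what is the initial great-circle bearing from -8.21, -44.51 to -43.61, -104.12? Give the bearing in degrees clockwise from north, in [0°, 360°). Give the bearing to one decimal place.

Δλ = -104.12 − -44.51 = -59.61°.
θ = atan2( sin Δλ · cos φ₂ , cos φ₁ · sin φ₂ − sin φ₁ · cos φ₂ · cos Δλ )
  = atan2(-0.62457, -0.63037) = -135.265° → normalised to [0°, 360°): 224.735°.

224.7°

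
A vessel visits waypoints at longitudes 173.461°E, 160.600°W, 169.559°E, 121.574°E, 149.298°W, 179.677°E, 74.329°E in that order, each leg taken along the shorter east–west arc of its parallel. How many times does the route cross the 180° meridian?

Leg 1: +173.461° → -160.600°, shortest Δλ = 25.939° (east) — crosses 180°.
Leg 2: -160.600° → +169.559°, shortest Δλ = -29.841° (west) — crosses 180°.
Leg 3: +169.559° → +121.574°, shortest Δλ = -47.985° (west) — does not cross 180°.
Leg 4: +121.574° → -149.298°, shortest Δλ = 89.128° (east) — crosses 180°.
Leg 5: -149.298° → +179.677°, shortest Δλ = -31.025° (west) — crosses 180°.
Leg 6: +179.677° → +74.329°, shortest Δλ = -105.348° (west) — does not cross 180°.
Total crossings: 4.

4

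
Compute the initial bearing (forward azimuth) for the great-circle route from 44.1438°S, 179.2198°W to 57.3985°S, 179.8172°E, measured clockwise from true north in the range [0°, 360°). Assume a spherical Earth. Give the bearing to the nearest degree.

182°

Δλ = 179.8172 − -179.2198 = 359.0370°; wrapped into (−180°, 180°]: -0.9630°.
θ = atan2( sin Δλ · cos φ₂ , cos φ₁ · sin φ₂ − sin φ₁ · cos φ₂ · cos Δλ )
  = atan2(-0.00906, -0.22933) = -177.739° → normalised to [0°, 360°): 182.261°.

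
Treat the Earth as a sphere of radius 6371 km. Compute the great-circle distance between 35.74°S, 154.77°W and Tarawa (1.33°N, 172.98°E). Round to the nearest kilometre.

5307 km

Δλ = 172.98 − -154.77 = 327.75°; wrapped into (−180°, 180°]: -32.25°.
Δφ = 1.33 − -35.74 = 37.07°.
a = sin²(Δφ/2) + cos φ₁ · cos φ₂ · sin²(Δλ/2) = 0.163643.
c = 2·atan2(√a, √(1−a)) = 0.83293 rad → d = 6371·c ≈ 5306.57 km.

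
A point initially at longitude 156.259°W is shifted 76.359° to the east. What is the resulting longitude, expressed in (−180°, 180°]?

79.900°W

Start at -156.259°; shift +76.359° → -79.900°.
-79.900° already lies in (−180°, 180°].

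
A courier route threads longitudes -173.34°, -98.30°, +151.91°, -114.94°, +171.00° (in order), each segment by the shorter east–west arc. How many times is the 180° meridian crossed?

Leg 1: -173.34° → -98.30°, shortest Δλ = 75.04° (east) — does not cross 180°.
Leg 2: -98.30° → +151.91°, shortest Δλ = -109.79° (west) — crosses 180°.
Leg 3: +151.91° → -114.94°, shortest Δλ = 93.15° (east) — crosses 180°.
Leg 4: -114.94° → +171.00°, shortest Δλ = -74.06° (west) — crosses 180°.
Total crossings: 3.

3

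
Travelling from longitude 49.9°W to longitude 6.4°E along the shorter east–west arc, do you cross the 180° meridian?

No

Signed shortest Δλ = ((6.4 − -49.9 + 180) mod 360) − 180 = 56.3°.
Going east by 56.3° from -49.9° reaches +6.4° without touching 180°.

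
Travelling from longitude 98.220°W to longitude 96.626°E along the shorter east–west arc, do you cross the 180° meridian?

Naïve |96.626 − -98.220| = 194.846° > 180°, so the shorter arc goes the other way round — across 180°.
Signed shortest Δλ = ((96.626 − -98.220 + 180) mod 360) − 180 = -165.154°.
Going west by 165.154° from -98.220° passes through 180° before reaching +96.626°.

Yes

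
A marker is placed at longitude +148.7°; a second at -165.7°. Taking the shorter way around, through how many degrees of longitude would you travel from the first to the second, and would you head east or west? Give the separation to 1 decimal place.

Raw difference: -165.7 − 148.7 = -314.4°.
Normalise into (−180°, 180°]: -314.4° + 360° = 45.6°.
Positive ⇒ the second point lies to the east; separation 45.6°.

45.6° east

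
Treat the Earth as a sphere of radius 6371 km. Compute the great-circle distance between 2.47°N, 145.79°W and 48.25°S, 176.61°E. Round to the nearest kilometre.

Δλ = 176.61 − -145.79 = 322.40°; wrapped into (−180°, 180°]: -37.60°.
Δφ = -48.25 − 2.47 = -50.72°.
a = sin²(Δφ/2) + cos φ₁ · cos φ₂ · sin²(Δλ/2) = 0.252536.
c = 2·atan2(√a, √(1−a)) = 1.05304 rad → d = 6371·c ≈ 6708.94 km.

6709 km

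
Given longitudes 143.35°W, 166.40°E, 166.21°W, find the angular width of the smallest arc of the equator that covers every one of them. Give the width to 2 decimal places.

Sort the longitudes: -166.21°, -143.35°, +166.40°.
Eastward gaps between consecutive values (wrapping around): 22.86°, 309.75°, 27.39°.
Largest gap = 309.75° ⇒ minimal covering band is its complement: 360° − 309.75° = 50.25°.
Band runs from +166.40° eastward to -143.35°, crossing the antimeridian.

50.25°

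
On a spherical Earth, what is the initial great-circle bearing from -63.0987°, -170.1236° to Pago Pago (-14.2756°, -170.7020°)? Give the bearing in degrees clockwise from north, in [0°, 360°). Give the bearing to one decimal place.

Δλ = -170.7020 − -170.1236 = -0.5784°.
θ = atan2( sin Δλ · cos φ₂ , cos φ₁ · sin φ₂ − sin φ₁ · cos φ₂ · cos Δλ )
  = atan2(-0.00978, 0.75264) = -0.745° → normalised to [0°, 360°): 359.255°.

359.3°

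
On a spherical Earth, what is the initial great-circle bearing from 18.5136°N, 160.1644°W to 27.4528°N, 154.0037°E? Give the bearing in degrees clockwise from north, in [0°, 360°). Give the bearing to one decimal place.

290.7°

Δλ = 154.0037 − -160.1644 = 314.1681°; wrapped into (−180°, 180°]: -45.8319°.
θ = atan2( sin Δλ · cos φ₂ , cos φ₁ · sin φ₂ − sin φ₁ · cos φ₂ · cos Δλ )
  = atan2(-0.63652, 0.24083) = -69.276° → normalised to [0°, 360°): 290.724°.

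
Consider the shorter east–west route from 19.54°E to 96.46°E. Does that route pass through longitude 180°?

Signed shortest Δλ = ((96.46 − 19.54 + 180) mod 360) − 180 = 76.92°.
Going east by 76.92° from +19.54° reaches +96.46° without touching 180°.

No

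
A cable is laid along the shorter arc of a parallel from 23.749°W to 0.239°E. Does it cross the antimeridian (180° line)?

No

Signed shortest Δλ = ((0.239 − -23.749 + 180) mod 360) − 180 = 23.988°.
Going east by 23.988° from -23.749° reaches +0.239° without touching 180°.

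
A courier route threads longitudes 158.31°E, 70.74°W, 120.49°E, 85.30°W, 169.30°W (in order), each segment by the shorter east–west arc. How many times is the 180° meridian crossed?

3

Leg 1: +158.31° → -70.74°, shortest Δλ = 130.95° (east) — crosses 180°.
Leg 2: -70.74° → +120.49°, shortest Δλ = -168.77° (west) — crosses 180°.
Leg 3: +120.49° → -85.30°, shortest Δλ = 154.21° (east) — crosses 180°.
Leg 4: -85.30° → -169.30°, shortest Δλ = -84.0° (west) — does not cross 180°.
Total crossings: 3.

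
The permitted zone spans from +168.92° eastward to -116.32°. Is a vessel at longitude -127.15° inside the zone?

Band width going east from +168.92° to -116.32°: ((-116.32 − 168.92) mod 360) = 74.76°.
Offset of -127.15° east of the west edge: ((-127.15 − 168.92) mod 360) = 63.93°.
63.93° ≤ 74.76° ⇒ inside.

Yes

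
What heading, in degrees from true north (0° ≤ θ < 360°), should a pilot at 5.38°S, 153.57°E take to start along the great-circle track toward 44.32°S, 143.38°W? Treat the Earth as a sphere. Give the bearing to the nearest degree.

136°

Δλ = -143.38 − 153.57 = -296.95°; wrapped into (−180°, 180°]: 63.05°.
θ = atan2( sin Δλ · cos φ₂ , cos φ₁ · sin φ₂ − sin φ₁ · cos φ₂ · cos Δλ )
  = atan2(0.63775, -0.66519) = 136.206° → normalised to [0°, 360°): 136.206°.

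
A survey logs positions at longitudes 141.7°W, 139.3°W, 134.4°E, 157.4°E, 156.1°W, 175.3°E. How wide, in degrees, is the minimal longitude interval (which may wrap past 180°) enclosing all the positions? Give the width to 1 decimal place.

86.3°

Sort the longitudes: -156.1°, -141.7°, -139.3°, +134.4°, +157.4°, +175.3°.
Eastward gaps between consecutive values (wrapping around): 14.4°, 2.4°, 273.7°, 23.0°, 17.9°, 28.6°.
Largest gap = 273.7° ⇒ minimal covering band is its complement: 360° − 273.7° = 86.3°.
Band runs from +134.4° eastward to -139.3°, crossing the antimeridian.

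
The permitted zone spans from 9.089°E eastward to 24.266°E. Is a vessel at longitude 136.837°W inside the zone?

Band width going east from +9.089° to +24.266°: ((24.266 − 9.089) mod 360) = 15.177°.
Offset of -136.837° east of the west edge: ((-136.837 − 9.089) mod 360) = 214.074°.
214.074° > 15.177° ⇒ outside.

No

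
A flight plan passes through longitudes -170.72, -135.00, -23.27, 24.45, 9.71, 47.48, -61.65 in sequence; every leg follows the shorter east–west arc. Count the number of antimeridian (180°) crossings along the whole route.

0

Leg 1: -170.72° → -135.00°, shortest Δλ = 35.72° (east) — does not cross 180°.
Leg 2: -135.00° → -23.27°, shortest Δλ = 111.73° (east) — does not cross 180°.
Leg 3: -23.27° → +24.45°, shortest Δλ = 47.72° (east) — does not cross 180°.
Leg 4: +24.45° → +9.71°, shortest Δλ = -14.74° (west) — does not cross 180°.
Leg 5: +9.71° → +47.48°, shortest Δλ = 37.77° (east) — does not cross 180°.
Leg 6: +47.48° → -61.65°, shortest Δλ = -109.13° (west) — does not cross 180°.
Total crossings: 0.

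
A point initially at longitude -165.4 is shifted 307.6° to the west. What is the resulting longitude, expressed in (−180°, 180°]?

-113.0°

Start at -165.4°; shift −307.6° → -473.0°.
-473.0° lies outside (−180°, 180°]; add 360° → -113.0°.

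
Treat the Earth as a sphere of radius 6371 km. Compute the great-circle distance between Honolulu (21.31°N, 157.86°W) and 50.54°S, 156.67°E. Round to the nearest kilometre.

Δλ = 156.67 − -157.86 = 314.53°; wrapped into (−180°, 180°]: -45.47°.
Δφ = -50.54 − 21.31 = -71.85°.
a = sin²(Δφ/2) + cos φ₁ · cos φ₂ · sin²(Δλ/2) = 0.432680.
c = 2·atan2(√a, √(1−a)) = 1.43575 rad → d = 6371·c ≈ 9147.14 km.

9147 km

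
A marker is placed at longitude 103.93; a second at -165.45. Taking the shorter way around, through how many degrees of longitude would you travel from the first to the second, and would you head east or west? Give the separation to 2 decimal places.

Raw difference: -165.45 − 103.93 = -269.38°.
Normalise into (−180°, 180°]: -269.38° + 360° = 90.62°.
Positive ⇒ the second point lies to the east; separation 90.62°.

90.62° east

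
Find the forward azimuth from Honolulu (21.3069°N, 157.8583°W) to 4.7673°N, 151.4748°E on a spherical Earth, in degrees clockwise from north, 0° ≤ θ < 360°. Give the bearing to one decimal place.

258.8°

Δλ = 151.4748 − -157.8583 = 309.3331°; wrapped into (−180°, 180°]: -50.6669°.
θ = atan2( sin Δλ · cos φ₂ , cos φ₁ · sin φ₂ − sin φ₁ · cos φ₂ · cos Δλ )
  = atan2(-0.77080, -0.15208) = -101.162° → normalised to [0°, 360°): 258.838°.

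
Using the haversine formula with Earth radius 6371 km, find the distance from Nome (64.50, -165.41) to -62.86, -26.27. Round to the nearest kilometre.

Δλ = -26.27 − -165.41 = 139.14°.
Δφ = -62.86 − 64.50 = -127.36°.
a = sin²(Δφ/2) + cos φ₁ · cos φ₂ · sin²(Δλ/2) = 0.975867.
c = 2·atan2(√a, √(1−a)) = 2.82963 rad → d = 6371·c ≈ 18027.58 km.

18028 km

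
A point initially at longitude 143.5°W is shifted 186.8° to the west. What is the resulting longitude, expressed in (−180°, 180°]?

29.7°E

Start at -143.5°; shift −186.8° → -330.3°.
-330.3° lies outside (−180°, 180°]; add 360° → +29.7°.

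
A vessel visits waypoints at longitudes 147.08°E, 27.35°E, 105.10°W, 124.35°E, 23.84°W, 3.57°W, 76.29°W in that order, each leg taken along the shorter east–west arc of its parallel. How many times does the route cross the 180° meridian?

Leg 1: +147.08° → +27.35°, shortest Δλ = -119.73° (west) — does not cross 180°.
Leg 2: +27.35° → -105.10°, shortest Δλ = -132.45° (west) — does not cross 180°.
Leg 3: -105.10° → +124.35°, shortest Δλ = -130.55° (west) — crosses 180°.
Leg 4: +124.35° → -23.84°, shortest Δλ = -148.19° (west) — does not cross 180°.
Leg 5: -23.84° → -3.57°, shortest Δλ = 20.27° (east) — does not cross 180°.
Leg 6: -3.57° → -76.29°, shortest Δλ = -72.72° (west) — does not cross 180°.
Total crossings: 1.

1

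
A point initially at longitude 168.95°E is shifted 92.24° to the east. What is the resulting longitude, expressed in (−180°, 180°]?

98.81°W

Start at +168.95°; shift +92.24° → +261.19°.
+261.19° lies outside (−180°, 180°]; subtract 360° → -98.81°.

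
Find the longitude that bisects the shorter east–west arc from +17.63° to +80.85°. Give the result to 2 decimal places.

Signed shortest Δλ from +17.63° to +80.85° is +63.22°.
Midpoint longitude = +17.63° + (+63.22°)/2 = +17.63° + 31.61° = +49.24°.

+49.24°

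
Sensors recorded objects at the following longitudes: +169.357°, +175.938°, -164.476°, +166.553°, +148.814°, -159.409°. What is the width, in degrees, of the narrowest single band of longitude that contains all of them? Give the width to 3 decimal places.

51.777°

Sort the longitudes: -164.476°, -159.409°, +148.814°, +166.553°, +169.357°, +175.938°.
Eastward gaps between consecutive values (wrapping around): 5.067°, 308.223°, 17.739°, 2.804°, 6.581°, 19.586°.
Largest gap = 308.223° ⇒ minimal covering band is its complement: 360° − 308.223° = 51.777°.
Band runs from +148.814° eastward to -159.409°, crossing the antimeridian.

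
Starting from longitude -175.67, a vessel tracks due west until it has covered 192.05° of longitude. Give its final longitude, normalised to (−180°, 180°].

Start at -175.67°; shift −192.05° → -367.72°.
-367.72° lies outside (−180°, 180°]; add 360° → -7.72°.

-7.72°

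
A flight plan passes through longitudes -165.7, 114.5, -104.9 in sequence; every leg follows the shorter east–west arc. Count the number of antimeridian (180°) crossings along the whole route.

Leg 1: -165.7° → +114.5°, shortest Δλ = -79.8° (west) — crosses 180°.
Leg 2: +114.5° → -104.9°, shortest Δλ = 140.6° (east) — crosses 180°.
Total crossings: 2.

2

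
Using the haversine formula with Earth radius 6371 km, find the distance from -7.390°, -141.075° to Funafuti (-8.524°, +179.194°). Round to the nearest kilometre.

Δλ = 179.194 − -141.075 = 320.269°; wrapped into (−180°, 180°]: -39.731°.
Δφ = -8.524 − -7.390 = -1.134°.
a = sin²(Δφ/2) + cos φ₁ · cos φ₂ · sin²(Δλ/2) = 0.113347.
c = 2·atan2(√a, √(1−a)) = 0.68676 rad → d = 6371·c ≈ 4375.33 km.

4375 km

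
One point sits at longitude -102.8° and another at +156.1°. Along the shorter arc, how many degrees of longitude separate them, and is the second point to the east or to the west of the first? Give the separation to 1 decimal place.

101.1° west

Raw difference: 156.1 − -102.8 = 258.9°.
Normalise into (−180°, 180°]: 258.9° − 360° = -101.1°.
Negative ⇒ the second point lies to the west; separation 101.1°.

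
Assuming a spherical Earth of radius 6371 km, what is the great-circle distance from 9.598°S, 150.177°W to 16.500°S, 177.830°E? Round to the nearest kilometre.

Δλ = 177.830 − -150.177 = 328.007°; wrapped into (−180°, 180°]: -31.993°.
Δφ = -16.500 − -9.598 = -6.902°.
a = sin²(Δφ/2) + cos φ₁ · cos φ₂ · sin²(Δλ/2) = 0.075420.
c = 2·atan2(√a, √(1−a)) = 0.55640 rad → d = 6371·c ≈ 3544.86 km.

3545 km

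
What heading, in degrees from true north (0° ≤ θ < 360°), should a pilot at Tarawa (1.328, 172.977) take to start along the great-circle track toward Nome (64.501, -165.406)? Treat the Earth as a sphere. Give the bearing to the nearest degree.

Δλ = -165.406 − 172.977 = -338.383°; wrapped into (−180°, 180°]: 21.617°.
θ = atan2( sin Δλ · cos φ₂ , cos φ₁ · sin φ₂ − sin φ₁ · cos φ₂ · cos Δλ )
  = atan2(0.15859, 0.89307) = 10.070° → normalised to [0°, 360°): 10.070°.

10°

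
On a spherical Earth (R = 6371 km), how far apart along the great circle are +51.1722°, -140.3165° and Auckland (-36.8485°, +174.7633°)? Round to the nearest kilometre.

10722 km

Δλ = 174.7633 − -140.3165 = 315.0798°; wrapped into (−180°, 180°]: -44.9202°.
Δφ = -36.8485 − 51.1722 = -88.0207°.
a = sin²(Δφ/2) + cos φ₁ · cos φ₂ · sin²(Δλ/2) = 0.555960.
c = 2·atan2(√a, √(1−a)) = 1.68295 rad → d = 6371·c ≈ 10722.08 km.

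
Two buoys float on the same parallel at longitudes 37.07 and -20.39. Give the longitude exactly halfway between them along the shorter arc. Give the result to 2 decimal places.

+8.34°

Signed shortest Δλ from +37.07° to -20.39° is -57.46°.
Midpoint longitude = +37.07° + (-57.46°)/2 = +37.07° − 28.73° = +8.34°.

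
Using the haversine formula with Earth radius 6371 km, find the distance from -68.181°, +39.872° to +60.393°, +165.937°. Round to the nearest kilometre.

Δλ = 165.937 − 39.872 = 126.065°.
Δφ = 60.393 − -68.181 = 128.574°.
a = sin²(Δφ/2) + cos φ₁ · cos φ₂ · sin²(Δλ/2) = 0.957626.
c = 2·atan2(√a, √(1−a)) = 2.72693 rad → d = 6371·c ≈ 17373.26 km.

17373 km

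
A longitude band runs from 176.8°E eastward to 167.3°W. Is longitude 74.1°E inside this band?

No

Band width going east from +176.8° to -167.3°: ((-167.3 − 176.8) mod 360) = 15.9°.
Offset of +74.1° east of the west edge: ((74.1 − 176.8) mod 360) = 257.3°.
257.3° > 15.9° ⇒ outside.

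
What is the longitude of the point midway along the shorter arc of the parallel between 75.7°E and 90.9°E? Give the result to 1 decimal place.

83.3°E

Signed shortest Δλ from +75.7° to +90.9° is +15.2°.
Midpoint longitude = +75.7° + (+15.2°)/2 = +75.7° + 7.6° = +83.3°.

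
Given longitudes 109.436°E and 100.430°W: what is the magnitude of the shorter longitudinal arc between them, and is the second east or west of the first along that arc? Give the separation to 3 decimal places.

150.134° east

Raw difference: -100.430 − 109.436 = -209.866°.
Normalise into (−180°, 180°]: -209.866° + 360° = 150.134°.
Positive ⇒ the second point lies to the east; separation 150.134°.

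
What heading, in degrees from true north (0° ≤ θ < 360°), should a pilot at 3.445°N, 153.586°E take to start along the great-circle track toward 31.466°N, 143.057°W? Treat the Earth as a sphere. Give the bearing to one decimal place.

Δλ = -143.057 − 153.586 = -296.643°; wrapped into (−180°, 180°]: 63.357°.
θ = atan2( sin Δλ · cos φ₂ , cos φ₁ · sin φ₂ − sin φ₁ · cos φ₂ · cos Δλ )
  = atan2(0.76238, 0.49807) = 56.843° → normalised to [0°, 360°): 56.843°.

56.8°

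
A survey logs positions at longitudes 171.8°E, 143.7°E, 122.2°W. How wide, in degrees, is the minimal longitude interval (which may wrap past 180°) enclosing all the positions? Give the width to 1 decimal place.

94.1°

Sort the longitudes: -122.2°, +143.7°, +171.8°.
Eastward gaps between consecutive values (wrapping around): 265.9°, 28.1°, 66.0°.
Largest gap = 265.9° ⇒ minimal covering band is its complement: 360° − 265.9° = 94.1°.
Band runs from +143.7° eastward to -122.2°, crossing the antimeridian.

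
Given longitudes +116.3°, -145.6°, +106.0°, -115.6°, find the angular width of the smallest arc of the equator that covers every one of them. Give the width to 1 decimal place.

138.4°

Sort the longitudes: -145.6°, -115.6°, +106.0°, +116.3°.
Eastward gaps between consecutive values (wrapping around): 30.0°, 221.6°, 10.3°, 98.1°.
Largest gap = 221.6° ⇒ minimal covering band is its complement: 360° − 221.6° = 138.4°.
Band runs from +106.0° eastward to -115.6°, crossing the antimeridian.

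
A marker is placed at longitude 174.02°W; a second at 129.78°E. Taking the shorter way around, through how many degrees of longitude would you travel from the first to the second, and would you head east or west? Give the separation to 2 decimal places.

Raw difference: 129.78 − -174.02 = 303.8°.
Normalise into (−180°, 180°]: 303.8° − 360° = -56.2°.
Negative ⇒ the second point lies to the west; separation 56.20°.

56.20° west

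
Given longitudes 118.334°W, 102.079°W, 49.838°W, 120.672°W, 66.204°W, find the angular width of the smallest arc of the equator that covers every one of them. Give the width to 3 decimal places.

70.834°

Sort the longitudes: -120.672°, -118.334°, -102.079°, -66.204°, -49.838°.
Eastward gaps between consecutive values (wrapping around): 2.338°, 16.255°, 35.875°, 16.366°, 289.166°.
Largest gap = 289.166° ⇒ minimal covering band is its complement: 360° − 289.166° = 70.834°.
Band runs from -120.672° eastward to -49.838°.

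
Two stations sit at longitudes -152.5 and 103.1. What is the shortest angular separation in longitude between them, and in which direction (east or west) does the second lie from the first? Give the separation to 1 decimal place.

104.4° west

Raw difference: 103.1 − -152.5 = 255.6°.
Normalise into (−180°, 180°]: 255.6° − 360° = -104.4°.
Negative ⇒ the second point lies to the west; separation 104.4°.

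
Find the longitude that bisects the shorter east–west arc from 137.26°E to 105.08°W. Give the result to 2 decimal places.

163.91°W

Signed shortest Δλ from +137.26° to -105.08° is +117.66°.
Midpoint longitude = +137.26° + (+117.66°)/2 = +137.26° + 58.83° = +196.09°.
Normalise into (−180°, 180°]: -163.91°.
(The naïve average (+137.26 + -105.08)/2 = 16.09° is on the wrong side of the globe.)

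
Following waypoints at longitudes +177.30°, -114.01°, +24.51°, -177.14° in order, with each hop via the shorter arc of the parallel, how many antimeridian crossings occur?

2

Leg 1: +177.30° → -114.01°, shortest Δλ = 68.69° (east) — crosses 180°.
Leg 2: -114.01° → +24.51°, shortest Δλ = 138.52° (east) — does not cross 180°.
Leg 3: +24.51° → -177.14°, shortest Δλ = 158.35° (east) — crosses 180°.
Total crossings: 2.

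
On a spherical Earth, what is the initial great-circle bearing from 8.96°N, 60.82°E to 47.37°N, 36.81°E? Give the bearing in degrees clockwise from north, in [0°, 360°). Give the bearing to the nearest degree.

336°

Δλ = 36.81 − 60.82 = -24.01°.
θ = atan2( sin Δλ · cos φ₂ , cos φ₁ · sin φ₂ − sin φ₁ · cos φ₂ · cos Δλ )
  = atan2(-0.27557, 0.63041) = -23.612° → normalised to [0°, 360°): 336.388°.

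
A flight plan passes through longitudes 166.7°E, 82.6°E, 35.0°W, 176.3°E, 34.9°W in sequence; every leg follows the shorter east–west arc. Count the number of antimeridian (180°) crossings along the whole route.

Leg 1: +166.7° → +82.6°, shortest Δλ = -84.1° (west) — does not cross 180°.
Leg 2: +82.6° → -35.0°, shortest Δλ = -117.6° (west) — does not cross 180°.
Leg 3: -35.0° → +176.3°, shortest Δλ = -148.7° (west) — crosses 180°.
Leg 4: +176.3° → -34.9°, shortest Δλ = 148.8° (east) — crosses 180°.
Total crossings: 2.

2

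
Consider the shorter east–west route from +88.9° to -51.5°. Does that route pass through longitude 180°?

No

Signed shortest Δλ = ((-51.5 − 88.9 + 180) mod 360) − 180 = -140.4°.
Going west by 140.4° from +88.9° reaches -51.5° without touching 180°.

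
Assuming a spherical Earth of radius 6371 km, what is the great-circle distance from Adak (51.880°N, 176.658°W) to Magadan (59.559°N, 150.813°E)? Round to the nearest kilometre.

2181 km

Δλ = 150.813 − -176.658 = 327.471°; wrapped into (−180°, 180°]: -32.529°.
Δφ = 59.559 − 51.880 = 7.679°.
a = sin²(Δφ/2) + cos φ₁ · cos φ₂ · sin²(Δλ/2) = 0.029017.
c = 2·atan2(√a, √(1−a)) = 0.34236 rad → d = 6371·c ≈ 2181.15 km.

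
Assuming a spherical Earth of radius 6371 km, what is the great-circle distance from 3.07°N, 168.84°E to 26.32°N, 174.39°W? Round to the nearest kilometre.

Δλ = -174.39 − 168.84 = -343.23°; wrapped into (−180°, 180°]: 16.77°.
Δφ = 26.32 − 3.07 = 23.25°.
a = sin²(Δφ/2) + cos φ₁ · cos φ₂ · sin²(Δλ/2) = 0.059637.
c = 2·atan2(√a, √(1−a)) = 0.49340 rad → d = 6371·c ≈ 3143.48 km.

3143 km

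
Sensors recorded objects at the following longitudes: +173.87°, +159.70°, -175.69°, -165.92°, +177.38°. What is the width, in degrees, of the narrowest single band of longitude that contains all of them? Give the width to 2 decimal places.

34.38°

Sort the longitudes: -175.69°, -165.92°, +159.70°, +173.87°, +177.38°.
Eastward gaps between consecutive values (wrapping around): 9.77°, 325.62°, 14.17°, 3.51°, 6.93°.
Largest gap = 325.62° ⇒ minimal covering band is its complement: 360° − 325.62° = 34.38°.
Band runs from +159.70° eastward to -165.92°, crossing the antimeridian.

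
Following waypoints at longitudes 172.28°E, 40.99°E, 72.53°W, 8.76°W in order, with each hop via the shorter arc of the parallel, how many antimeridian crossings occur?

0

Leg 1: +172.28° → +40.99°, shortest Δλ = -131.29° (west) — does not cross 180°.
Leg 2: +40.99° → -72.53°, shortest Δλ = -113.52° (west) — does not cross 180°.
Leg 3: -72.53° → -8.76°, shortest Δλ = 63.77° (east) — does not cross 180°.
Total crossings: 0.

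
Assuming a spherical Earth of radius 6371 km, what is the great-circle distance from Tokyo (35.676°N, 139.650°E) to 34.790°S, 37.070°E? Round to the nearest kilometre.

Δλ = 37.070 − 139.650 = -102.580°.
Δφ = -34.790 − 35.676 = -70.466°.
a = sin²(Δφ/2) + cos φ₁ · cos φ₂ · sin²(Δλ/2) = 0.739029.
c = 2·atan2(√a, √(1−a)) = 2.06924 rad → d = 6371·c ≈ 13183.12 km.

13183 km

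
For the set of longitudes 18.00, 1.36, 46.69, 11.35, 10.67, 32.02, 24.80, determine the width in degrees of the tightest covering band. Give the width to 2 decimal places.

45.33°

Sort the longitudes: +1.36°, +10.67°, +11.35°, +18.00°, +24.80°, +32.02°, +46.69°.
Eastward gaps between consecutive values (wrapping around): 9.31°, 0.68°, 6.65°, 6.80°, 7.22°, 14.67°, 314.67°.
Largest gap = 314.67° ⇒ minimal covering band is its complement: 360° − 314.67° = 45.33°.
Band runs from +1.36° eastward to +46.69°.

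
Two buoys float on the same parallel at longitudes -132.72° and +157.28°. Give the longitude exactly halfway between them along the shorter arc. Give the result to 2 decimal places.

Signed shortest Δλ from -132.72° to +157.28° is -70.00°.
Midpoint longitude = -132.72° + (-70.00°)/2 = -132.72° − 35.00° = -167.72°.
(The naïve average (-132.72 + +157.28)/2 = 12.28° is on the wrong side of the globe.)

-167.72°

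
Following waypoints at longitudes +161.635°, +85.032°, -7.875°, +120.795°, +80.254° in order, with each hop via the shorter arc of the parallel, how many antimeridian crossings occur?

0

Leg 1: +161.635° → +85.032°, shortest Δλ = -76.603° (west) — does not cross 180°.
Leg 2: +85.032° → -7.875°, shortest Δλ = -92.907° (west) — does not cross 180°.
Leg 3: -7.875° → +120.795°, shortest Δλ = 128.67° (east) — does not cross 180°.
Leg 4: +120.795° → +80.254°, shortest Δλ = -40.541° (west) — does not cross 180°.
Total crossings: 0.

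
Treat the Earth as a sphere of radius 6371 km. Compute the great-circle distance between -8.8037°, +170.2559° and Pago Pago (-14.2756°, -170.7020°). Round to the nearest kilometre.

2161 km

Δλ = -170.7020 − 170.2559 = -340.9579°; wrapped into (−180°, 180°]: 19.0421°.
Δφ = -14.2756 − -8.8037 = -5.4719°.
a = sin²(Δφ/2) + cos φ₁ · cos φ₂ · sin²(Δλ/2) = 0.028482.
c = 2·atan2(√a, √(1−a)) = 0.33915 rad → d = 6371·c ≈ 2160.75 km.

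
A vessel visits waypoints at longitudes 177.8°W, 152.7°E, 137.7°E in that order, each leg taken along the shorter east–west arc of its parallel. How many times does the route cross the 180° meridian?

Leg 1: -177.8° → +152.7°, shortest Δλ = -29.5° (west) — crosses 180°.
Leg 2: +152.7° → +137.7°, shortest Δλ = -15.0° (west) — does not cross 180°.
Total crossings: 1.

1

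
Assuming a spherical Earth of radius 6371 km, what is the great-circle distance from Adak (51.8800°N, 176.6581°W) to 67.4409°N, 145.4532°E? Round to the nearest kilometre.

Δλ = 145.4532 − -176.6581 = 322.1113°; wrapped into (−180°, 180°]: -37.8887°.
Δφ = 67.4409 − 51.8800 = 15.5609°.
a = sin²(Δφ/2) + cos φ₁ · cos φ₂ · sin²(Δλ/2) = 0.043288.
c = 2·atan2(√a, √(1−a)) = 0.41918 rad → d = 6371·c ≈ 2670.57 km.

2671 km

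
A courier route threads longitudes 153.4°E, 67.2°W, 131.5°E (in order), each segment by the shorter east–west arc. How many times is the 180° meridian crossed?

2

Leg 1: +153.4° → -67.2°, shortest Δλ = 139.4° (east) — crosses 180°.
Leg 2: -67.2° → +131.5°, shortest Δλ = -161.3° (west) — crosses 180°.
Total crossings: 2.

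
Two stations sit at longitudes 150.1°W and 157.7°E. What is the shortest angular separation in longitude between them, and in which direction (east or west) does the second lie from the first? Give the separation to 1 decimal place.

52.2° west

Raw difference: 157.7 − -150.1 = 307.8°.
Normalise into (−180°, 180°]: 307.8° − 360° = -52.2°.
Negative ⇒ the second point lies to the west; separation 52.2°.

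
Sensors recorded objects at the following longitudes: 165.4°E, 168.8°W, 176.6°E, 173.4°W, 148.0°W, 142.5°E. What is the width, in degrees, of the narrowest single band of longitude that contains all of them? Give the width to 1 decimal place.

Sort the longitudes: -173.4°, -168.8°, -148.0°, +142.5°, +165.4°, +176.6°.
Eastward gaps between consecutive values (wrapping around): 4.6°, 20.8°, 290.5°, 22.9°, 11.2°, 10.0°.
Largest gap = 290.5° ⇒ minimal covering band is its complement: 360° − 290.5° = 69.5°.
Band runs from +142.5° eastward to -148.0°, crossing the antimeridian.

69.5°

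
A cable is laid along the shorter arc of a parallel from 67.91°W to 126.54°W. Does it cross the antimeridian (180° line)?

Signed shortest Δλ = ((-126.54 − -67.91 + 180) mod 360) − 180 = -58.63°.
Going west by 58.63° from -67.91° reaches -126.54° without touching 180°.

No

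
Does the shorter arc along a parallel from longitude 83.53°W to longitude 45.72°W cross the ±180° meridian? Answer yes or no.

Signed shortest Δλ = ((-45.72 − -83.53 + 180) mod 360) − 180 = 37.81°.
Going east by 37.81° from -83.53° reaches -45.72° without touching 180°.

No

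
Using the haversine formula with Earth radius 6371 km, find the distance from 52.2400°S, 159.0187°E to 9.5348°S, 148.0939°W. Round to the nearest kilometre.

Δλ = -148.0939 − 159.0187 = -307.1126°; wrapped into (−180°, 180°]: 52.8874°.
Δφ = -9.5348 − -52.2400 = 42.7052°.
a = sin²(Δφ/2) + cos φ₁ · cos φ₂ · sin²(Δλ/2) = 0.252331.
c = 2·atan2(√a, √(1−a)) = 1.05257 rad → d = 6371·c ≈ 6705.94 km.

6706 km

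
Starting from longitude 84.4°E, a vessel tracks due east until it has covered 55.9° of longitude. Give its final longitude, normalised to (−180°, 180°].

Start at +84.4°; shift +55.9° → +140.3°.
+140.3° already lies in (−180°, 180°].

140.3°E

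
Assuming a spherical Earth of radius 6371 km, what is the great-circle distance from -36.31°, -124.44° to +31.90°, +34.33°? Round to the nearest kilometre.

18004 km

Δλ = 34.33 − -124.44 = 158.77°.
Δφ = 31.90 − -36.31 = 68.21°.
a = sin²(Δφ/2) + cos φ₁ · cos φ₂ · sin²(Δλ/2) = 0.975305.
c = 2·atan2(√a, √(1−a)) = 2.82599 rad → d = 6371·c ≈ 18004.41 km.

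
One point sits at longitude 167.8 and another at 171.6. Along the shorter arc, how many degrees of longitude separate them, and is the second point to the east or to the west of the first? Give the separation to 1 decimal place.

Raw difference: 171.6 − 167.8 = 3.8°.
Normalise into (−180°, 180°]: 3.8° stays 3.8°.
Positive ⇒ the second point lies to the east; separation 3.8°.

3.8° east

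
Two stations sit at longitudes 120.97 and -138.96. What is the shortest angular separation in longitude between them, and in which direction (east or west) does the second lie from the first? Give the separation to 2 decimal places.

Raw difference: -138.96 − 120.97 = -259.93°.
Normalise into (−180°, 180°]: -259.93° + 360° = 100.07°.
Positive ⇒ the second point lies to the east; separation 100.07°.

100.07° east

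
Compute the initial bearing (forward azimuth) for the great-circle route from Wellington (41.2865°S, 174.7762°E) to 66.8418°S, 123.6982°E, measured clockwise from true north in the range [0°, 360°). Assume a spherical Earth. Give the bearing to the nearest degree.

210°

Δλ = 123.6982 − 174.7762 = -51.0780°.
θ = atan2( sin Δλ · cos φ₂ , cos φ₁ · sin φ₂ − sin φ₁ · cos φ₂ · cos Δλ )
  = atan2(-0.30597, -0.52784) = -149.901° → normalised to [0°, 360°): 210.099°.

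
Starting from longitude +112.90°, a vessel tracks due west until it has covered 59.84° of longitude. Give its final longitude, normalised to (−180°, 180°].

+53.06°

Start at +112.90°; shift −59.84° → +53.06°.
+53.06° already lies in (−180°, 180°].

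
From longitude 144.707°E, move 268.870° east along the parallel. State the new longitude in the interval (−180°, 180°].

53.577°E

Start at +144.707°; shift +268.870° → +413.577°.
+413.577° lies outside (−180°, 180°]; subtract 360° → +53.577°.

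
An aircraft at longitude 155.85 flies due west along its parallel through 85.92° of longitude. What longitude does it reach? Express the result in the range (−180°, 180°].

Start at +155.85°; shift −85.92° → +69.93°.
+69.93° already lies in (−180°, 180°].

+69.93°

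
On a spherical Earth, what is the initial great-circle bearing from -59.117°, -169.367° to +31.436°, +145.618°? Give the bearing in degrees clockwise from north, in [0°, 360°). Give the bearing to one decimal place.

Δλ = 145.618 − -169.367 = 314.985°; wrapped into (−180°, 180°]: -45.015°.
θ = atan2( sin Δλ · cos φ₂ , cos φ₁ · sin φ₂ − sin φ₁ · cos φ₂ · cos Δλ )
  = atan2(-0.60348, 0.78535) = -37.539° → normalised to [0°, 360°): 322.461°.

322.5°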